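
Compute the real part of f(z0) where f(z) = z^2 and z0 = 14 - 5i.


Step 1: z0 = 14 - 5i
Step 2: z0^2 = 14^2 - (-5)^2 - 140i
Step 3: real part = 196 - 25 = 171

171


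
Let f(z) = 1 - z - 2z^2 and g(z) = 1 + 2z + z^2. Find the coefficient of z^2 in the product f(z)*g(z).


Step 1: z^2 term in f*g comes from: (1)*(z^2) + (-z)*(2z) + (-2z^2)*(1)
Step 2: = 1 - 2 - 2
Step 3: = -3

-3


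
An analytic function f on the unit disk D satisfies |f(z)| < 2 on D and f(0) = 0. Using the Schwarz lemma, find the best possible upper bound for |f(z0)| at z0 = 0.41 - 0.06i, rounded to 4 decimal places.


Step 1: g = f/2 maps D -> D with g(0) = 0, so by the Schwarz lemma |g(z)| <= |z|, i.e. |f(z)| <= 2|z|; this is sharp (f(z) = 2z).
Step 2: |z0|^2 = 0.41^2 + (-0.06)^2 = 0.1717
Step 3: |z0| = sqrt(0.1717) = 0.414367
Step 4: Best bound = 2 * |z0| = 2 * 0.414367 = 0.8287

0.8287


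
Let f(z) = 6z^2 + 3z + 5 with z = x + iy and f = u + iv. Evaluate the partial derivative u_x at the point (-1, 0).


Step 1: f(z) = 6(x+iy)^2 + 3(x+iy) + 5
Step 2: u = 6(x^2 - y^2) + 3x + 5
Step 3: u_x = 12x + 3
Step 4: At (-1, 0): u_x = -12 + 3 = -9

-9


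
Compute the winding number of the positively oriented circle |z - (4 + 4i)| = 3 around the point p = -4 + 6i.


Step 1: Center c = (4, 4), radius = 3
Step 2: |p - c|^2 = (-8)^2 + 2^2 = 68
Step 3: r^2 = 9
Step 4: |p-c| > r so winding number = 0

0


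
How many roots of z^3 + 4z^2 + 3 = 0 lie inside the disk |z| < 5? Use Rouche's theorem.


Step 1: On |z| = 5 the three terms have sizes |z^3| = 5^3 = 125, |4z^2| = 4*5^2 = 100, |3| = 3
Step 2: The dominant term is g(z) = z^3; let h(z) = 4z^2 + 3 so f = g + h
Step 3: On |z| = 5: |g| = 125 and |h| <= 100 + 3 = 103
Step 4: Since 125 > 103, |h| < |g| on |z| = 5, so by Rouche f has the same number of zeros as g inside |z| < 5
Step 5: g(z) = z^3 has 3 zeros (all at the origin) inside |z| < 5. Answer = 3

3


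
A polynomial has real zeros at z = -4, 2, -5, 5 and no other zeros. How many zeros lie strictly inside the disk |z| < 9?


Step 1: Check each root:
  z = -4: |-4| = 4 < 9
  z = 2: |2| = 2 < 9
  z = -5: |-5| = 5 < 9
  z = 5: |5| = 5 < 9
Step 2: Count = 4

4


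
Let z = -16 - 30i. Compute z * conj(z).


Step 1: conj(z) = -16 + 30i
Step 2: z * conj(z) = (-16)^2 + (-30)^2
Step 3: = 256 + 900 = 1156

1156


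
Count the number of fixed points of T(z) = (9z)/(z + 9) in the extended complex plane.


Step 1: Fixed points satisfy T(z) = z
Step 2: z^2 = 0
Step 3: Discriminant = 0^2 - 4*1*0 = 0
Step 4: Number of fixed points = 1

1


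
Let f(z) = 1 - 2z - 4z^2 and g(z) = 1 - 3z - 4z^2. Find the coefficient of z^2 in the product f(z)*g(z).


Step 1: z^2 term in f*g comes from: (1)*(-4z^2) + (-2z)*(-3z) + (-4z^2)*(1)
Step 2: = -4 + 6 - 4
Step 3: = -2

-2


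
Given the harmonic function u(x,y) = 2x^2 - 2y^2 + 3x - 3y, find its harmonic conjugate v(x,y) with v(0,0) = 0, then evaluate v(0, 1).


Step 1: v_x = -u_y = 4y + 3
Step 2: v_y = u_x = 4x + 3
Step 3: v = 4xy + 3x + 3y + C
Step 4: v(0,0) = 0 => C = 0
Step 5: v(0, 1) = 3

3


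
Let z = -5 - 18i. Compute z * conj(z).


Step 1: conj(z) = -5 + 18i
Step 2: z * conj(z) = (-5)^2 + (-18)^2
Step 3: = 25 + 324 = 349

349


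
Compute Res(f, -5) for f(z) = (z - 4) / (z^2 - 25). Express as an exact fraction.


Step 1: Q(z) = z^2 - 25 = (z + 5)(z - 5)
Step 2: Q'(z) = 2z
Step 3: Q'(-5) = -10, P(-5) = -9
Step 4: Res = P(-5)/Q'(-5) = -9/(-10) = 9/10

9/10


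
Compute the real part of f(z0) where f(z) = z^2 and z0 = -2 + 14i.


Step 1: z0 = -2 + 14i
Step 2: z0^2 = (-2)^2 - 14^2 - 56i
Step 3: real part = 4 - 196 = -192

-192


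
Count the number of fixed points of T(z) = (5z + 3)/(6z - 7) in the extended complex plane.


Step 1: Fixed points satisfy T(z) = z
Step 2: 6z^2 - 12z - 3 = 0
Step 3: Discriminant = (-12)^2 - 4*6*(-3) = 216
Step 4: Number of fixed points = 2

2


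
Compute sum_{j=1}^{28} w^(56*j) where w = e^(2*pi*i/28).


Step 1: The sum sum_{j=1}^{n} w^(k*j) equals n if n | k, else 0.
Step 2: Here n = 28, k = 56
Step 3: Does n divide k? 28 | 56 -> True
Step 4: Sum = 28

28


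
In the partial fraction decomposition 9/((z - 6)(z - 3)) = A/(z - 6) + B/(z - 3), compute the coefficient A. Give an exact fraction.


Step 1: Multiply both sides by (z - 6) and set z = 6
Step 2: A = 9 / (6 - 3)
Step 3: A = 9 / 3
Step 4: A = 3

3


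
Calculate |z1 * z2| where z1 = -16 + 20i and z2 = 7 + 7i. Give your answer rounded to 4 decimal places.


Step 1: |z1| = sqrt((-16)^2 + 20^2) = sqrt(656)
Step 2: |z2| = sqrt(7^2 + 7^2) = sqrt(98)
Step 3: |z1*z2| = |z1|*|z2| = sqrt(656) * sqrt(98) = sqrt(656 * 98) = sqrt(64288)
Step 4: = 253.5508

253.5508


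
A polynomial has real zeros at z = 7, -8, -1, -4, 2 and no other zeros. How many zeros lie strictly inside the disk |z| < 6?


Step 1: Check each root:
  z = 7: |7| = 7 >= 6
  z = -8: |-8| = 8 >= 6
  z = -1: |-1| = 1 < 6
  z = -4: |-4| = 4 < 6
  z = 2: |2| = 2 < 6
Step 2: Count = 3

3


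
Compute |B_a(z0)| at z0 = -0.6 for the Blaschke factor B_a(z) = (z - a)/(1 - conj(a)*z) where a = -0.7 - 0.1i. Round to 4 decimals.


Step 1: Numerator z0 - a = -0.6 - (-0.7 - 0.1i) = 0.1 + 0.1i
Step 2: Denominator 1 - conj(a)*z0 = 1 - (-0.7 + 0.1i)*(-0.6) = 0.58 + 0.06i
Step 3: |z0 - a|^2 = 0.1^2 + 0.1^2 = 0.02; |1 - conj(a)*z0|^2 = 0.58^2 + 0.06^2 = 0.34
Step 4: |B_a(-0.6)| = sqrt(0.02 / 0.34) = sqrt(0.058824)
Step 5: = 0.2425

0.2425


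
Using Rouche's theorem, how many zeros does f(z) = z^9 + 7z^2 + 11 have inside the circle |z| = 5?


Step 1: On |z| = 5 the three terms have sizes |z^9| = 5^9 = 1953125, |7z^2| = 7*5^2 = 175, |11| = 11
Step 2: The dominant term is g(z) = z^9; let h(z) = 7z^2 + 11 so f = g + h
Step 3: On |z| = 5: |g| = 1953125 and |h| <= 175 + 11 = 186
Step 4: Since 1953125 > 186, |h| < |g| on |z| = 5, so by Rouche f has the same number of zeros as g inside |z| < 5
Step 5: g(z) = z^9 has 9 zeros (all at the origin) inside |z| < 5. Answer = 9

9


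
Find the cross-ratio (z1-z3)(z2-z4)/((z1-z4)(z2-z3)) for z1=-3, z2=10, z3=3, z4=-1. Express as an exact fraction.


Step 1: (z1-z3)(z2-z4) = (-6) * 11 = -66
Step 2: (z1-z4)(z2-z3) = (-2) * 7 = -14
Step 3: Cross-ratio = 66/14 = 33/7

33/7


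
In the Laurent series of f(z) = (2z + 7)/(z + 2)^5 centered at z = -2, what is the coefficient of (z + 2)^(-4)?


Step 1: Write the numerator in powers of (z + 2): 2z + 7 = 2(z + 2) + (2*(-2) + 7) = 2(z + 2) + 3
Step 2: Divide by (z + 2)^5: f(z) = 3(z + 2)^(-5) + 2(z + 2)^(-4)
Step 3: This finite sum is the Laurent series of f about z = -2.
Step 4: Coefficient of (z + 2)^(-4) = coefficient of (z + 2) in the re-centred numerator = 2

2


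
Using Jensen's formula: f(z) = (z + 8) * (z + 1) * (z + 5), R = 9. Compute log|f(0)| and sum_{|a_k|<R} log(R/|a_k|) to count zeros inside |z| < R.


Jensen's formula: (1/2pi)*integral log|f(Re^it)|dt = log|f(0)| + sum_{|a_k|<R} log(R/|a_k|)
Step 1: f(0) = 8 * 1 * 5 = 40
Step 2: log|f(0)| = log|-8| + log|-1| + log|-5| = 3.6889
Step 3: Zeros inside |z| < 9: -8, -1, -5
Step 4: Jensen sum = log(9/8) + log(9/1) + log(9/5) = 2.9028
Step 5: n(R) = number of terms in the Jensen sum = count of zeros inside |z| < 9 = 3

3


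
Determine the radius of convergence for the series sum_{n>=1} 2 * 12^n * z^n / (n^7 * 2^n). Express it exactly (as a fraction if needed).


Step 1: General term a_n = 2 * 12^n / (n^7 * 2^n)
Step 2: By the root test, |a_n|^(1/n) = 2^(1/n) * 12 / (n^(7/n) * 2) -> 12/2 as n -> infinity (since 2^(1/n) -> 1 and n^(7/n) -> 1)
Step 3: R = 1/lim|a_n|^(1/n) = 2/12 = 1/6

1/6


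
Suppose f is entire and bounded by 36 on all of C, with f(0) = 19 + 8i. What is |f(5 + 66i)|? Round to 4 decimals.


Step 1: By Liouville's theorem, a bounded entire function is constant.
Step 2: f(z) = f(0) = 19 + 8i for all z.
Step 3: |f(w)| = |19 + 8i| = sqrt(361 + 64)
Step 4: = 20.6155

20.6155


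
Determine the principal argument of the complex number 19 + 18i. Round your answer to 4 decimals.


Step 1: z = 19 + 18i
Step 2: arg(z) = atan2(18, 19)
Step 3: arg(z) = 0.7584

0.7584


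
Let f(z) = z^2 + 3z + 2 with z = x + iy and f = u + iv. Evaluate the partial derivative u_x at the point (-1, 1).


Step 1: f(z) = (x+iy)^2 + 3(x+iy) + 2
Step 2: u = (x^2 - y^2) + 3x + 2
Step 3: u_x = 2x + 3
Step 4: At (-1, 1): u_x = -2 + 3 = 1

1


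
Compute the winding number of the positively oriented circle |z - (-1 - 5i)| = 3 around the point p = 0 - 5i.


Step 1: Center c = (-1, -5), radius = 3
Step 2: |p - c|^2 = 1^2 + 0^2 = 1
Step 3: r^2 = 9
Step 4: |p-c| < r so winding number = 1

1


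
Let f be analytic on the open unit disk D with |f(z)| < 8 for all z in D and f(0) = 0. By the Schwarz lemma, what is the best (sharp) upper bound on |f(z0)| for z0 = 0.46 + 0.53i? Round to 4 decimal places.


Step 1: g = f/8 maps D -> D with g(0) = 0, so by the Schwarz lemma |g(z)| <= |z|, i.e. |f(z)| <= 8|z|; this is sharp (f(z) = 8z).
Step 2: |z0|^2 = 0.46^2 + 0.53^2 = 0.4925
Step 3: |z0| = sqrt(0.4925) = 0.701783
Step 4: Best bound = 8 * |z0| = 8 * 0.701783 = 5.6143

5.6143


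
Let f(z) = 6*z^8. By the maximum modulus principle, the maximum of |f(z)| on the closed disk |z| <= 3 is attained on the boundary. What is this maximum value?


Step 1: On |z| = 3, |f(z)| = 6 * |z|^8 = 6 * 3^8
Step 2: By maximum modulus principle, maximum is on boundary.
Step 3: Maximum = 6 * 6561 = 39366

39366


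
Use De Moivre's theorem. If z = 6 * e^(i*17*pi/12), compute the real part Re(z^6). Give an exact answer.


Step 1: By De Moivre's theorem, z^6 = 6^6 * e^(i*6*17*pi/12) = 46656 * (cos(17*pi/2) + i*sin(17*pi/2))
Step 2: |z|^6 = 6^6 = 46656
Step 3: Reduce the angle mod 2*pi: 17*pi/2 - 8*pi = pi/2
Step 4: cos(pi/2) = 0
Step 5: Re(z^6) = 46656 * 0 = 0

0


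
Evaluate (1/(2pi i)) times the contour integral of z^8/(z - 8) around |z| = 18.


Step 1: f(z) = z^8, a = 8 is inside |z| = 18
Step 2: By Cauchy integral formula: (1/(2pi*i)) * integral = f(a)
Step 3: f(8) = 8^8 = 16777216

16777216


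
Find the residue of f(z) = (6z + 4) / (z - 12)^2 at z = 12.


Step 1: Pole of order 2 at z = 12
Step 2: Res = lim d/dz [(z - 12)^2 * f(z)] as z -> 12
Step 3: (z - 12)^2 * f(z) = 6z + 4
Step 4: d/dz[6z + 4] = 6

6


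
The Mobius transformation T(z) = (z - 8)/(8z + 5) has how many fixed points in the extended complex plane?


Step 1: Fixed points satisfy T(z) = z
Step 2: 8z^2 + 4z + 8 = 0
Step 3: Discriminant = 4^2 - 4*8*8 = -240
Step 4: Number of fixed points = 2

2


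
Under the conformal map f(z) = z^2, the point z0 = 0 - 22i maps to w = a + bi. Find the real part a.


Step 1: z0 = 0 - 22i
Step 2: z0^2 = 0^2 - (-22)^2 + 0i
Step 3: real part = 0 - 484 = -484

-484


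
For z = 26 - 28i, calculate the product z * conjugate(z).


Step 1: conj(z) = 26 + 28i
Step 2: z * conj(z) = 26^2 + (-28)^2
Step 3: = 676 + 784 = 1460

1460


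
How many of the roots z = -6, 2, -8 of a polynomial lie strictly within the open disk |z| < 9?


Step 1: Check each root:
  z = -6: |-6| = 6 < 9
  z = 2: |2| = 2 < 9
  z = -8: |-8| = 8 < 9
Step 2: Count = 3

3


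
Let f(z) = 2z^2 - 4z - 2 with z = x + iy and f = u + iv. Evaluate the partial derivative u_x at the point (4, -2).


Step 1: f(z) = 2(x+iy)^2 - 4(x+iy) - 2
Step 2: u = 2(x^2 - y^2) - 4x - 2
Step 3: u_x = 4x - 4
Step 4: At (4, -2): u_x = 16 - 4 = 12

12


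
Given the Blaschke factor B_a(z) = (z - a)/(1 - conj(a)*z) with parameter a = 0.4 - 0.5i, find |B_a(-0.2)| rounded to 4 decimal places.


Step 1: Numerator z0 - a = -0.2 - (0.4 - 0.5i) = -0.6 + 0.5i
Step 2: Denominator 1 - conj(a)*z0 = 1 - (0.4 + 0.5i)*(-0.2) = 1.08 + 0.1i
Step 3: |z0 - a|^2 = (-0.6)^2 + 0.5^2 = 0.61; |1 - conj(a)*z0|^2 = 1.08^2 + 0.1^2 = 1.1764
Step 4: |B_a(-0.2)| = sqrt(0.61 / 1.1764) = sqrt(0.518531)
Step 5: = 0.7201

0.7201


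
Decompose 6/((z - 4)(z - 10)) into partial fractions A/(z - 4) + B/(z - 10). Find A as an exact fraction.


Step 1: Multiply both sides by (z - 4) and set z = 4
Step 2: A = 6 / (4 - 10)
Step 3: A = 6 / (-6)
Step 4: A = -1

-1


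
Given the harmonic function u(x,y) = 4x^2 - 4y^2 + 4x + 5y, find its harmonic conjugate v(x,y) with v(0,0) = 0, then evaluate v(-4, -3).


Step 1: v_x = -u_y = 8y - 5
Step 2: v_y = u_x = 8x + 4
Step 3: v = 8xy - 5x + 4y + C
Step 4: v(0,0) = 0 => C = 0
Step 5: v(-4, -3) = 104

104


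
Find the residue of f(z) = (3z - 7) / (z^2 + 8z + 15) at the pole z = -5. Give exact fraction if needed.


Step 1: Q(z) = z^2 + 8z + 15 = (z + 5)(z + 3)
Step 2: Q'(z) = 2z + 8
Step 3: Q'(-5) = -2, P(-5) = -22
Step 4: Res = P(-5)/Q'(-5) = -22/(-2) = 11

11


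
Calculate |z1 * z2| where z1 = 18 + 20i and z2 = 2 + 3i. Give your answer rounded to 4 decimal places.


Step 1: |z1| = sqrt(18^2 + 20^2) = sqrt(724)
Step 2: |z2| = sqrt(2^2 + 3^2) = sqrt(13)
Step 3: |z1*z2| = |z1|*|z2| = sqrt(724) * sqrt(13) = sqrt(724 * 13) = sqrt(9412)
Step 4: = 97.0155

97.0155


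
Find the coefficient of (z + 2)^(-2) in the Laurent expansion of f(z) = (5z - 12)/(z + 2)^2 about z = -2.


Step 1: Write the numerator in powers of (z + 2): 5z - 12 = 5(z + 2) + (5*(-2) - 12) = 5(z + 2) - 22
Step 2: Divide by (z + 2)^2: f(z) = -22(z + 2)^(-2) + 5(z + 2)^(-1)
Step 3: This finite sum is the Laurent series of f about z = -2.
Step 4: Coefficient of (z + 2)^(-2) = 5*(-2) - 12 = -22

-22


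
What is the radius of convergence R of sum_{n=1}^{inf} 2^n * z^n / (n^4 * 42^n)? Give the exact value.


Step 1: General term a_n = 2^n / (n^4 * 42^n)
Step 2: By the root test, |a_n|^(1/n) = 2 / (n^(4/n) * 42) -> 2/42 as n -> infinity (since n^(4/n) -> 1)
Step 3: R = 1/lim|a_n|^(1/n) = 42/2 = 21

21


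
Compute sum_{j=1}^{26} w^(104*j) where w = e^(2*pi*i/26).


Step 1: The sum sum_{j=1}^{n} w^(k*j) equals n if n | k, else 0.
Step 2: Here n = 26, k = 104
Step 3: Does n divide k? 26 | 104 -> True
Step 4: Sum = 26

26


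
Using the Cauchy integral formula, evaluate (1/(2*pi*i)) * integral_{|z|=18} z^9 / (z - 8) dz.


Step 1: f(z) = z^9, a = 8 is inside |z| = 18
Step 2: By Cauchy integral formula: (1/(2pi*i)) * integral = f(a)
Step 3: f(8) = 8^9 = 134217728

134217728


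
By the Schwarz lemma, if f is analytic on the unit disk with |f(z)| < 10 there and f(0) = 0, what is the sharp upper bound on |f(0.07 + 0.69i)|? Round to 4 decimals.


Step 1: g = f/10 maps D -> D with g(0) = 0, so by the Schwarz lemma |g(z)| <= |z|, i.e. |f(z)| <= 10|z|; this is sharp (f(z) = 10z).
Step 2: |z0|^2 = 0.07^2 + 0.69^2 = 0.481
Step 3: |z0| = sqrt(0.481) = 0.693542
Step 4: Best bound = 10 * |z0| = 10 * 0.693542 = 6.9354

6.9354


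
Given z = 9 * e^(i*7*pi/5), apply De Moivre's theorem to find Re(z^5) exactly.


Step 1: By De Moivre's theorem, z^5 = 9^5 * e^(i*5*7*pi/5) = 59049 * (cos(7*pi) + i*sin(7*pi))
Step 2: |z|^5 = 9^5 = 59049
Step 3: Reduce the angle mod 2*pi: 7*pi - 6*pi = pi
Step 4: cos(pi) = -1
Step 5: Re(z^5) = 59049 * (-1) = -59049

-59049


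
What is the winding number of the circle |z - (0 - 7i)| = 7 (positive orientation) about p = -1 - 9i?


Step 1: Center c = (0, -7), radius = 7
Step 2: |p - c|^2 = (-1)^2 + (-2)^2 = 5
Step 3: r^2 = 49
Step 4: |p-c| < r so winding number = 1

1


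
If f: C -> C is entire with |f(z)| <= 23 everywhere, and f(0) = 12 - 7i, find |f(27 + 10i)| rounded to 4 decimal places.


Step 1: By Liouville's theorem, a bounded entire function is constant.
Step 2: f(z) = f(0) = 12 - 7i for all z.
Step 3: |f(w)| = |12 - 7i| = sqrt(144 + 49)
Step 4: = 13.8924

13.8924


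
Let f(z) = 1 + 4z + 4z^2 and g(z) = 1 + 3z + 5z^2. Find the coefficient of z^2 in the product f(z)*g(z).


Step 1: z^2 term in f*g comes from: (1)*(5z^2) + (4z)*(3z) + (4z^2)*(1)
Step 2: = 5 + 12 + 4
Step 3: = 21

21


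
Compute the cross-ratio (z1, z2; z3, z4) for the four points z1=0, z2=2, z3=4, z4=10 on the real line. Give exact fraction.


Step 1: (z1-z3)(z2-z4) = (-4) * (-8) = 32
Step 2: (z1-z4)(z2-z3) = (-10) * (-2) = 20
Step 3: Cross-ratio = 32/20 = 8/5

8/5


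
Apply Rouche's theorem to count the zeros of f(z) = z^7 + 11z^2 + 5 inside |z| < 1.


Step 1: On |z| = 1 the three terms have sizes |z^7| = 1^7 = 1, |11z^2| = 11*1^2 = 11, |5| = 5
Step 2: The dominant term is g(z) = 11z^2; let h(z) = z^7 + 5 so f = g + h
Step 3: On |z| = 1: |g| = 11 and |h| <= 1 + 5 = 6
Step 4: Since 11 > 6, |h| < |g| on |z| = 1, so by Rouche f has the same number of zeros as g inside |z| < 1
Step 5: g(z) = 11z^2 has 2 zeros (at the origin, multiplicity 2) inside |z| < 1. Answer = 2

2


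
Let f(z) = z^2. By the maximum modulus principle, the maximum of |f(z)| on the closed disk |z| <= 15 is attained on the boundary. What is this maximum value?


Step 1: On |z| = 15, |f(z)| = |z|^2 = 15^2
Step 2: By maximum modulus principle, maximum is on boundary.
Step 3: Maximum = 225 = 225

225


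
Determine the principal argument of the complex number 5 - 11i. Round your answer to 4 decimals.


Step 1: z = 5 - 11i
Step 2: arg(z) = atan2(-11, 5)
Step 3: arg(z) = -1.1442

-1.1442


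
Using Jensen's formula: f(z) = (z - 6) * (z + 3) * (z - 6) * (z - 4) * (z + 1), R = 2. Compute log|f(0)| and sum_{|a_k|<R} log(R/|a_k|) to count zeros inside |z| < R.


Jensen's formula: (1/2pi)*integral log|f(Re^it)|dt = log|f(0)| + sum_{|a_k|<R} log(R/|a_k|)
Step 1: f(0) = (-6) * 3 * (-6) * (-4) * 1 = -432
Step 2: log|f(0)| = log|6| + log|-3| + log|6| + log|4| + log|-1| = 6.0684
Step 3: Zeros inside |z| < 2: -1
Step 4: Jensen sum = log(2/1) = 0.6931
Step 5: n(R) = number of terms in the Jensen sum = count of zeros inside |z| < 2 = 1

1


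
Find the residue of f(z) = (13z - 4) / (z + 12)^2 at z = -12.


Step 1: Pole of order 2 at z = -12
Step 2: Res = lim d/dz [(z + 12)^2 * f(z)] as z -> -12
Step 3: (z + 12)^2 * f(z) = 13z - 4
Step 4: d/dz[13z - 4] = 13

13


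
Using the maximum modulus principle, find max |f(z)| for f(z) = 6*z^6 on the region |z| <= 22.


Step 1: On |z| = 22, |f(z)| = 6 * |z|^6 = 6 * 22^6
Step 2: By maximum modulus principle, maximum is on boundary.
Step 3: Maximum = 6 * 113379904 = 680279424

680279424


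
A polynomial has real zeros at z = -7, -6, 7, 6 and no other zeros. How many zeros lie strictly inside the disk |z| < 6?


Step 1: Check each root:
  z = -7: |-7| = 7 >= 6
  z = -6: |-6| = 6 >= 6
  z = 7: |7| = 7 >= 6
  z = 6: |6| = 6 >= 6
Step 2: Count = 0

0


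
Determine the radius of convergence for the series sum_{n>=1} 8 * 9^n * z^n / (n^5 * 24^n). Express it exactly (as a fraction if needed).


Step 1: General term a_n = 8 * 9^n / (n^5 * 24^n)
Step 2: By the root test, |a_n|^(1/n) = 8^(1/n) * 9 / (n^(5/n) * 24) -> 9/24 as n -> infinity (since 8^(1/n) -> 1 and n^(5/n) -> 1)
Step 3: R = 1/lim|a_n|^(1/n) = 24/9 = 8/3

8/3


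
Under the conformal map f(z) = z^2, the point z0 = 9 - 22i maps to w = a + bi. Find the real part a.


Step 1: z0 = 9 - 22i
Step 2: z0^2 = 9^2 - (-22)^2 - 396i
Step 3: real part = 81 - 484 = -403

-403


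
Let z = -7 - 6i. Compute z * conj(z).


Step 1: conj(z) = -7 + 6i
Step 2: z * conj(z) = (-7)^2 + (-6)^2
Step 3: = 49 + 36 = 85

85


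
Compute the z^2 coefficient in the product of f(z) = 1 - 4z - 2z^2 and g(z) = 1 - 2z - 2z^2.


Step 1: z^2 term in f*g comes from: (1)*(-2z^2) + (-4z)*(-2z) + (-2z^2)*(1)
Step 2: = -2 + 8 - 2
Step 3: = 4

4


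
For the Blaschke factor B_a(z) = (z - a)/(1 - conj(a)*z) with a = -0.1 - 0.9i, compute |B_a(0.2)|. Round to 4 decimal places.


Step 1: Numerator z0 - a = 0.2 - (-0.1 - 0.9i) = 0.3 + 0.9i
Step 2: Denominator 1 - conj(a)*z0 = 1 - (-0.1 + 0.9i)*0.2 = 1.02 - 0.18i
Step 3: |z0 - a|^2 = 0.3^2 + 0.9^2 = 0.9; |1 - conj(a)*z0|^2 = 1.02^2 + (-0.18)^2 = 1.0728
Step 4: |B_a(0.2)| = sqrt(0.9 / 1.0728) = sqrt(0.838926)
Step 5: = 0.9159

0.9159


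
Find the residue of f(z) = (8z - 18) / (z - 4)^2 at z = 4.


Step 1: Pole of order 2 at z = 4
Step 2: Res = lim d/dz [(z - 4)^2 * f(z)] as z -> 4
Step 3: (z - 4)^2 * f(z) = 8z - 18
Step 4: d/dz[8z - 18] = 8

8


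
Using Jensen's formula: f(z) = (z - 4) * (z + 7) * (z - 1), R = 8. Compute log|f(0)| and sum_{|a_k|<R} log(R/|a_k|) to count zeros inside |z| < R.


Jensen's formula: (1/2pi)*integral log|f(Re^it)|dt = log|f(0)| + sum_{|a_k|<R} log(R/|a_k|)
Step 1: f(0) = (-4) * 7 * (-1) = 28
Step 2: log|f(0)| = log|4| + log|-7| + log|1| = 3.3322
Step 3: Zeros inside |z| < 8: 4, -7, 1
Step 4: Jensen sum = log(8/4) + log(8/7) + log(8/1) = 2.9061
Step 5: n(R) = number of terms in the Jensen sum = count of zeros inside |z| < 8 = 3

3


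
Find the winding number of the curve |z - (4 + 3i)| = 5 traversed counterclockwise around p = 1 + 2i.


Step 1: Center c = (4, 3), radius = 5
Step 2: |p - c|^2 = (-3)^2 + (-1)^2 = 10
Step 3: r^2 = 25
Step 4: |p-c| < r so winding number = 1

1


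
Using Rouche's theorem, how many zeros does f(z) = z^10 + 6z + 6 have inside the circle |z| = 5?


Step 1: On |z| = 5 the three terms have sizes |z^10| = 5^10 = 9765625, |6z| = 6*5 = 30, |6| = 6
Step 2: The dominant term is g(z) = z^10; let h(z) = 6z + 6 so f = g + h
Step 3: On |z| = 5: |g| = 9765625 and |h| <= 30 + 6 = 36
Step 4: Since 9765625 > 36, |h| < |g| on |z| = 5, so by Rouche f has the same number of zeros as g inside |z| < 5
Step 5: g(z) = z^10 has 10 zeros (all at the origin) inside |z| < 5. Answer = 10

10


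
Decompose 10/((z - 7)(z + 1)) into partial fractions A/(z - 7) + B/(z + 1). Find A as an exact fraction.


Step 1: Multiply both sides by (z - 7) and set z = 7
Step 2: A = 10 / (7 + 1)
Step 3: A = 10 / 8
Step 4: A = 5/4

5/4


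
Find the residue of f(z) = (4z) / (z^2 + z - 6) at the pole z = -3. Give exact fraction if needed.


Step 1: Q(z) = z^2 + z - 6 = (z + 3)(z - 2)
Step 2: Q'(z) = 2z + 1
Step 3: Q'(-3) = -5, P(-3) = -12
Step 4: Res = P(-3)/Q'(-3) = -12/(-5) = 12/5

12/5


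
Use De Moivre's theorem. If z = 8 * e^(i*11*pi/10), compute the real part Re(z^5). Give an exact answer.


Step 1: By De Moivre's theorem, z^5 = 8^5 * e^(i*5*11*pi/10) = 32768 * (cos(11*pi/2) + i*sin(11*pi/2))
Step 2: |z|^5 = 8^5 = 32768
Step 3: Reduce the angle mod 2*pi: 11*pi/2 - 4*pi = 3*pi/2
Step 4: cos(3*pi/2) = 0
Step 5: Re(z^5) = 32768 * 0 = 0

0


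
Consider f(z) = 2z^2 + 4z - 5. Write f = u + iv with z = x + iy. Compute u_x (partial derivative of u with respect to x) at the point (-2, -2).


Step 1: f(z) = 2(x+iy)^2 + 4(x+iy) - 5
Step 2: u = 2(x^2 - y^2) + 4x - 5
Step 3: u_x = 4x + 4
Step 4: At (-2, -2): u_x = -8 + 4 = -4

-4


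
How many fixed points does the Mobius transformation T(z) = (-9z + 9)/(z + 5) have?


Step 1: Fixed points satisfy T(z) = z
Step 2: z^2 + 14z - 9 = 0
Step 3: Discriminant = 14^2 - 4*1*(-9) = 232
Step 4: Number of fixed points = 2

2


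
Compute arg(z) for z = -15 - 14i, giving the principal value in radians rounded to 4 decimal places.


Step 1: z = -15 - 14i
Step 2: arg(z) = atan2(-14, -15)
Step 3: arg(z) = -2.3907

-2.3907


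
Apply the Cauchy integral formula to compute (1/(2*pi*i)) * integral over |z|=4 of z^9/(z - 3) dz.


Step 1: f(z) = z^9, a = 3 is inside |z| = 4
Step 2: By Cauchy integral formula: (1/(2pi*i)) * integral = f(a)
Step 3: f(3) = 3^9 = 19683

19683


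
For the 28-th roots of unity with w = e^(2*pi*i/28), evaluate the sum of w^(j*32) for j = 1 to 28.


Step 1: The sum sum_{j=1}^{n} w^(k*j) equals n if n | k, else 0.
Step 2: Here n = 28, k = 32
Step 3: Does n divide k? 28 | 32 -> False
Step 4: Sum = 0

0


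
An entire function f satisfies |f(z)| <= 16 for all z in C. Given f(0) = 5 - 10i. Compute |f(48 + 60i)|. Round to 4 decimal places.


Step 1: By Liouville's theorem, a bounded entire function is constant.
Step 2: f(z) = f(0) = 5 - 10i for all z.
Step 3: |f(w)| = |5 - 10i| = sqrt(25 + 100)
Step 4: = 11.1803

11.1803


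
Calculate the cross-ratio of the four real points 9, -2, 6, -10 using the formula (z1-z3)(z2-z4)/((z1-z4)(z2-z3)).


Step 1: (z1-z3)(z2-z4) = 3 * 8 = 24
Step 2: (z1-z4)(z2-z3) = 19 * (-8) = -152
Step 3: Cross-ratio = -24/152 = -3/19

-3/19


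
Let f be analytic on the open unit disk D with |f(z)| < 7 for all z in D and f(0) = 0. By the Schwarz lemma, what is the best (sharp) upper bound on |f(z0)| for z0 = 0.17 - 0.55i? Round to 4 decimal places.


Step 1: g = f/7 maps D -> D with g(0) = 0, so by the Schwarz lemma |g(z)| <= |z|, i.e. |f(z)| <= 7|z|; this is sharp (f(z) = 7z).
Step 2: |z0|^2 = 0.17^2 + (-0.55)^2 = 0.3314
Step 3: |z0| = sqrt(0.3314) = 0.575674
Step 4: Best bound = 7 * |z0| = 7 * 0.575674 = 4.0297

4.0297


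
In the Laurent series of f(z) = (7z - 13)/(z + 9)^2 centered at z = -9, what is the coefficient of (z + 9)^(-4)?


Step 1: Write the numerator in powers of (z + 9): 7z - 13 = 7(z + 9) + (7*(-9) - 13) = 7(z + 9) - 76
Step 2: Divide by (z + 9)^2: f(z) = -76(z + 9)^(-2) + 7(z + 9)^(-1)
Step 3: This finite sum is the Laurent series of f about z = -9.
Step 4: Only the powers -2 and -1 appear, so the coefficient of (z + 9)^(-4) = 0

0


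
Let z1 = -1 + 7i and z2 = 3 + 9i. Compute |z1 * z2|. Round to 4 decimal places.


Step 1: |z1| = sqrt((-1)^2 + 7^2) = sqrt(50)
Step 2: |z2| = sqrt(3^2 + 9^2) = sqrt(90)
Step 3: |z1*z2| = |z1|*|z2| = sqrt(50) * sqrt(90) = sqrt(50 * 90) = sqrt(4500)
Step 4: = 67.082

67.082


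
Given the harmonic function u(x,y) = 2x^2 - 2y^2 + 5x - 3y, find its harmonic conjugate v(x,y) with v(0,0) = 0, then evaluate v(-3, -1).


Step 1: v_x = -u_y = 4y + 3
Step 2: v_y = u_x = 4x + 5
Step 3: v = 4xy + 3x + 5y + C
Step 4: v(0,0) = 0 => C = 0
Step 5: v(-3, -1) = -2

-2


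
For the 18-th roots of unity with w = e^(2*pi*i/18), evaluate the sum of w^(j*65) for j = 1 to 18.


Step 1: The sum sum_{j=1}^{n} w^(k*j) equals n if n | k, else 0.
Step 2: Here n = 18, k = 65
Step 3: Does n divide k? 18 | 65 -> False
Step 4: Sum = 0

0


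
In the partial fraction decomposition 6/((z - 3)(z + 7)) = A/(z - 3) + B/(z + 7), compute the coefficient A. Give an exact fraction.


Step 1: Multiply both sides by (z - 3) and set z = 3
Step 2: A = 6 / (3 + 7)
Step 3: A = 6 / 10
Step 4: A = 3/5

3/5


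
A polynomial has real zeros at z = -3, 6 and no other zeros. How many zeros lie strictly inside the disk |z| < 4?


Step 1: Check each root:
  z = -3: |-3| = 3 < 4
  z = 6: |6| = 6 >= 4
Step 2: Count = 1

1


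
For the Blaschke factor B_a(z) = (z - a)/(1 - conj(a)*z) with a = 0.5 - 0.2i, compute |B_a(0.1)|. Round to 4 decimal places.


Step 1: Numerator z0 - a = 0.1 - (0.5 - 0.2i) = -0.4 + 0.2i
Step 2: Denominator 1 - conj(a)*z0 = 1 - (0.5 + 0.2i)*0.1 = 0.95 - 0.02i
Step 3: |z0 - a|^2 = (-0.4)^2 + 0.2^2 = 0.2; |1 - conj(a)*z0|^2 = 0.95^2 + (-0.02)^2 = 0.9029
Step 4: |B_a(0.1)| = sqrt(0.2 / 0.9029) = sqrt(0.221508)
Step 5: = 0.4706

0.4706


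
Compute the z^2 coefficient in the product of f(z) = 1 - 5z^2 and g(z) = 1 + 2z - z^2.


Step 1: z^2 term in f*g comes from: (1)*(-z^2) + (0)*(2z) + (-5z^2)*(1)
Step 2: = -1 + 0 - 5
Step 3: = -6

-6


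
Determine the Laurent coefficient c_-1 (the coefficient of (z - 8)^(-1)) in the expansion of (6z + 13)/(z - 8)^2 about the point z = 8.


Step 1: Write the numerator in powers of (z - 8): 6z + 13 = 6(z - 8) + (6*8 + 13) = 6(z - 8) + 61
Step 2: Divide by (z - 8)^2: f(z) = 61(z - 8)^(-2) + 6(z - 8)^(-1)
Step 3: This finite sum is the Laurent series of f about z = 8.
Step 4: Coefficient of (z - 8)^(-1) = coefficient of (z - 8) in the re-centred numerator = 6

6


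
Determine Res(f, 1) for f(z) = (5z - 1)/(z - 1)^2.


Step 1: Pole of order 2 at z = 1
Step 2: Res = lim d/dz [(z - 1)^2 * f(z)] as z -> 1
Step 3: (z - 1)^2 * f(z) = 5z - 1
Step 4: d/dz[5z - 1] = 5

5


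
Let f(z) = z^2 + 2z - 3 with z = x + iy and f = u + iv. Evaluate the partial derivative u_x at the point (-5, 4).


Step 1: f(z) = (x+iy)^2 + 2(x+iy) - 3
Step 2: u = (x^2 - y^2) + 2x - 3
Step 3: u_x = 2x + 2
Step 4: At (-5, 4): u_x = -10 + 2 = -8

-8


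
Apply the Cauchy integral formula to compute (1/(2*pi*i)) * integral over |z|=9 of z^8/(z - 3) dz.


Step 1: f(z) = z^8, a = 3 is inside |z| = 9
Step 2: By Cauchy integral formula: (1/(2pi*i)) * integral = f(a)
Step 3: f(3) = 3^8 = 6561

6561


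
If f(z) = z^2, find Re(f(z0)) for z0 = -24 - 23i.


Step 1: z0 = -24 - 23i
Step 2: z0^2 = (-24)^2 - (-23)^2 + 1104i
Step 3: real part = 576 - 529 = 47

47


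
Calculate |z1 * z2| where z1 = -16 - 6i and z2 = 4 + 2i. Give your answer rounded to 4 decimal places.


Step 1: |z1| = sqrt((-16)^2 + (-6)^2) = sqrt(292)
Step 2: |z2| = sqrt(4^2 + 2^2) = sqrt(20)
Step 3: |z1*z2| = |z1|*|z2| = sqrt(292) * sqrt(20) = sqrt(292 * 20) = sqrt(5840)
Step 4: = 76.4199

76.4199


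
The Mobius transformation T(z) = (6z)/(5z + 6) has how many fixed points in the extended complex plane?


Step 1: Fixed points satisfy T(z) = z
Step 2: 5z^2 = 0
Step 3: Discriminant = 0^2 - 4*5*0 = 0
Step 4: Number of fixed points = 1

1


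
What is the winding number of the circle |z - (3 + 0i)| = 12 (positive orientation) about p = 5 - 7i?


Step 1: Center c = (3, 0), radius = 12
Step 2: |p - c|^2 = 2^2 + (-7)^2 = 53
Step 3: r^2 = 144
Step 4: |p-c| < r so winding number = 1

1


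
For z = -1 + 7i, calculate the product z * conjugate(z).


Step 1: conj(z) = -1 - 7i
Step 2: z * conj(z) = (-1)^2 + 7^2
Step 3: = 1 + 49 = 50

50


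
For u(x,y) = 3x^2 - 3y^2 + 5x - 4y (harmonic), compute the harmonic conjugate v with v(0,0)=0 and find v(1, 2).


Step 1: v_x = -u_y = 6y + 4
Step 2: v_y = u_x = 6x + 5
Step 3: v = 6xy + 4x + 5y + C
Step 4: v(0,0) = 0 => C = 0
Step 5: v(1, 2) = 26

26


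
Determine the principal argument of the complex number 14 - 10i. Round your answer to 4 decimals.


Step 1: z = 14 - 10i
Step 2: arg(z) = atan2(-10, 14)
Step 3: arg(z) = -0.6202

-0.6202


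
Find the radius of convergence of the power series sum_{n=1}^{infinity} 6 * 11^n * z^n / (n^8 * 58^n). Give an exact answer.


Step 1: General term a_n = 6 * 11^n / (n^8 * 58^n)
Step 2: By the root test, |a_n|^(1/n) = 6^(1/n) * 11 / (n^(8/n) * 58) -> 11/58 as n -> infinity (since 6^(1/n) -> 1 and n^(8/n) -> 1)
Step 3: R = 1/lim|a_n|^(1/n) = 58/11

58/11


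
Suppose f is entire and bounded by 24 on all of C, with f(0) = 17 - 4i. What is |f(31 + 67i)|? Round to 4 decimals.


Step 1: By Liouville's theorem, a bounded entire function is constant.
Step 2: f(z) = f(0) = 17 - 4i for all z.
Step 3: |f(w)| = |17 - 4i| = sqrt(289 + 16)
Step 4: = 17.4642

17.4642


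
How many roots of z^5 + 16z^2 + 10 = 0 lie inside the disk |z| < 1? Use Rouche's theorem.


Step 1: On |z| = 1 the three terms have sizes |z^5| = 1^5 = 1, |16z^2| = 16*1^2 = 16, |10| = 10
Step 2: The dominant term is g(z) = 16z^2; let h(z) = z^5 + 10 so f = g + h
Step 3: On |z| = 1: |g| = 16 and |h| <= 1 + 10 = 11
Step 4: Since 16 > 11, |h| < |g| on |z| = 1, so by Rouche f has the same number of zeros as g inside |z| < 1
Step 5: g(z) = 16z^2 has 2 zeros (at the origin, multiplicity 2) inside |z| < 1. Answer = 2

2


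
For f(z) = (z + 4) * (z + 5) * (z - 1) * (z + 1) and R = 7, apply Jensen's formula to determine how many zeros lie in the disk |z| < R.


Jensen's formula: (1/2pi)*integral log|f(Re^it)|dt = log|f(0)| + sum_{|a_k|<R} log(R/|a_k|)
Step 1: f(0) = 4 * 5 * (-1) * 1 = -20
Step 2: log|f(0)| = log|-4| + log|-5| + log|1| + log|-1| = 2.9957
Step 3: Zeros inside |z| < 7: -4, -5, 1, -1
Step 4: Jensen sum = log(7/4) + log(7/5) + log(7/1) + log(7/1) = 4.7879
Step 5: n(R) = number of terms in the Jensen sum = count of zeros inside |z| < 7 = 4

4


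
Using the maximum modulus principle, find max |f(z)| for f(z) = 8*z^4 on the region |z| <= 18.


Step 1: On |z| = 18, |f(z)| = 8 * |z|^4 = 8 * 18^4
Step 2: By maximum modulus principle, maximum is on boundary.
Step 3: Maximum = 8 * 104976 = 839808

839808


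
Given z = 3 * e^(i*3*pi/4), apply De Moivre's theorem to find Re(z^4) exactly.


Step 1: By De Moivre's theorem, z^4 = 3^4 * e^(i*4*3*pi/4) = 81 * (cos(3*pi) + i*sin(3*pi))
Step 2: |z|^4 = 3^4 = 81
Step 3: Reduce the angle mod 2*pi: 3*pi - 2*pi = pi
Step 4: cos(pi) = -1
Step 5: Re(z^4) = 81 * (-1) = -81

-81


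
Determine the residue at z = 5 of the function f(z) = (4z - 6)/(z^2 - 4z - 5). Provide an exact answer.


Step 1: Q(z) = z^2 - 4z - 5 = (z - 5)(z + 1)
Step 2: Q'(z) = 2z - 4
Step 3: Q'(5) = 6, P(5) = 14
Step 4: Res = P(5)/Q'(5) = 14/6 = 7/3

7/3


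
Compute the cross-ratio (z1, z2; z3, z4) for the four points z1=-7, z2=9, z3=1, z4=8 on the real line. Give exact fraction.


Step 1: (z1-z3)(z2-z4) = (-8) * 1 = -8
Step 2: (z1-z4)(z2-z3) = (-15) * 8 = -120
Step 3: Cross-ratio = 8/120 = 1/15

1/15


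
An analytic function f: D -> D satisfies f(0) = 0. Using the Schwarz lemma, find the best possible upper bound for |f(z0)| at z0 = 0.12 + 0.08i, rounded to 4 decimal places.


Step 1: Schwarz lemma: if f: D -> D is analytic with f(0) = 0, then |f(z)| <= |z| for all z in D, and this is sharp (f(z) = z).
Step 2: |z0|^2 = 0.12^2 + 0.08^2 = 0.0208
Step 3: |z0| = sqrt(0.0208) = 0.144222
Step 4: Best bound = |z0| = 0.1442

0.1442


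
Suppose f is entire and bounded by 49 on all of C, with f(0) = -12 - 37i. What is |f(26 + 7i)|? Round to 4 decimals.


Step 1: By Liouville's theorem, a bounded entire function is constant.
Step 2: f(z) = f(0) = -12 - 37i for all z.
Step 3: |f(w)| = |-12 - 37i| = sqrt(144 + 1369)
Step 4: = 38.8973

38.8973


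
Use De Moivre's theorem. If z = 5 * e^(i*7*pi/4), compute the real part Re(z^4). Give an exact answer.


Step 1: By De Moivre's theorem, z^4 = 5^4 * e^(i*4*7*pi/4) = 625 * (cos(7*pi) + i*sin(7*pi))
Step 2: |z|^4 = 5^4 = 625
Step 3: Reduce the angle mod 2*pi: 7*pi - 6*pi = pi
Step 4: cos(pi) = -1
Step 5: Re(z^4) = 625 * (-1) = -625

-625


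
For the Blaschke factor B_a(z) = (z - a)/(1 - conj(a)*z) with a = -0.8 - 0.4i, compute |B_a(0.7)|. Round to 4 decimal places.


Step 1: Numerator z0 - a = 0.7 - (-0.8 - 0.4i) = 1.5 + 0.4i
Step 2: Denominator 1 - conj(a)*z0 = 1 - (-0.8 + 0.4i)*0.7 = 1.56 - 0.28i
Step 3: |z0 - a|^2 = 1.5^2 + 0.4^2 = 2.41; |1 - conj(a)*z0|^2 = 1.56^2 + (-0.28)^2 = 2.512
Step 4: |B_a(0.7)| = sqrt(2.41 / 2.512) = sqrt(0.959395)
Step 5: = 0.9795

0.9795


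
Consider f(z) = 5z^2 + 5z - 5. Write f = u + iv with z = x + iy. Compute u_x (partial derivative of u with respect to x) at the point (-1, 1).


Step 1: f(z) = 5(x+iy)^2 + 5(x+iy) - 5
Step 2: u = 5(x^2 - y^2) + 5x - 5
Step 3: u_x = 10x + 5
Step 4: At (-1, 1): u_x = -10 + 5 = -5

-5


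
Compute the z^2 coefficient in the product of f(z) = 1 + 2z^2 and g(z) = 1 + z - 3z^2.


Step 1: z^2 term in f*g comes from: (1)*(-3z^2) + (0)*(z) + (2z^2)*(1)
Step 2: = -3 + 0 + 2
Step 3: = -1

-1


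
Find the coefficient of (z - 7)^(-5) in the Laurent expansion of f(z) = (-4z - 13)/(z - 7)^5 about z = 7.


Step 1: Write the numerator in powers of (z - 7): -4z - 13 = -4(z - 7) + (-4*7 - 13) = -4(z - 7) - 41
Step 2: Divide by (z - 7)^5: f(z) = -41(z - 7)^(-5) - 4(z - 7)^(-4)
Step 3: This finite sum is the Laurent series of f about z = 7.
Step 4: Coefficient of (z - 7)^(-5) = -4*7 - 13 = -41

-41


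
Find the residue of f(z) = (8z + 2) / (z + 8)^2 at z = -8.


Step 1: Pole of order 2 at z = -8
Step 2: Res = lim d/dz [(z + 8)^2 * f(z)] as z -> -8
Step 3: (z + 8)^2 * f(z) = 8z + 2
Step 4: d/dz[8z + 2] = 8

8


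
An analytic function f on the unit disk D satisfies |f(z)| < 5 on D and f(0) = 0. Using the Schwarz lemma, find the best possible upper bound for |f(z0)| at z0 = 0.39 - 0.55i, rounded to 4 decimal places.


Step 1: g = f/5 maps D -> D with g(0) = 0, so by the Schwarz lemma |g(z)| <= |z|, i.e. |f(z)| <= 5|z|; this is sharp (f(z) = 5z).
Step 2: |z0|^2 = 0.39^2 + (-0.55)^2 = 0.4546
Step 3: |z0| = sqrt(0.4546) = 0.67424
Step 4: Best bound = 5 * |z0| = 5 * 0.67424 = 3.3712

3.3712


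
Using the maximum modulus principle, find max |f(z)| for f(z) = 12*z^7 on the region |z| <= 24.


Step 1: On |z| = 24, |f(z)| = 12 * |z|^7 = 12 * 24^7
Step 2: By maximum modulus principle, maximum is on boundary.
Step 3: Maximum = 12 * 4586471424 = 55037657088

55037657088


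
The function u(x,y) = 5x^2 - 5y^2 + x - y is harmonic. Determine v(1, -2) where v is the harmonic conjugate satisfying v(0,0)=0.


Step 1: v_x = -u_y = 10y + 1
Step 2: v_y = u_x = 10x + 1
Step 3: v = 10xy + x + y + C
Step 4: v(0,0) = 0 => C = 0
Step 5: v(1, -2) = -21

-21


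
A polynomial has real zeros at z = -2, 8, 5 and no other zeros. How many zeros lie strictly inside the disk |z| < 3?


Step 1: Check each root:
  z = -2: |-2| = 2 < 3
  z = 8: |8| = 8 >= 3
  z = 5: |5| = 5 >= 3
Step 2: Count = 1

1


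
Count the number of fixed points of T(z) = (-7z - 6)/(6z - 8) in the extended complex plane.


Step 1: Fixed points satisfy T(z) = z
Step 2: 6z^2 - z + 6 = 0
Step 3: Discriminant = (-1)^2 - 4*6*6 = -143
Step 4: Number of fixed points = 2

2


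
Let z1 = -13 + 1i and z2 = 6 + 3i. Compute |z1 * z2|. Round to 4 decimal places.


Step 1: |z1| = sqrt((-13)^2 + 1^2) = sqrt(170)
Step 2: |z2| = sqrt(6^2 + 3^2) = sqrt(45)
Step 3: |z1*z2| = |z1|*|z2| = sqrt(170) * sqrt(45) = sqrt(170 * 45) = sqrt(7650)
Step 4: = 87.4643

87.4643


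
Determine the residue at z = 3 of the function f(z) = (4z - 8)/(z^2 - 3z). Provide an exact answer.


Step 1: Q(z) = z^2 - 3z = (z - 3)(z)
Step 2: Q'(z) = 2z - 3
Step 3: Q'(3) = 3, P(3) = 4
Step 4: Res = P(3)/Q'(3) = 4/3 = 4/3

4/3


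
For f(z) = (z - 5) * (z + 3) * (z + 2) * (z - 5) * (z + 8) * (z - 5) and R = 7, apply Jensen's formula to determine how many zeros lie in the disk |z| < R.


Jensen's formula: (1/2pi)*integral log|f(Re^it)|dt = log|f(0)| + sum_{|a_k|<R} log(R/|a_k|)
Step 1: f(0) = (-5) * 3 * 2 * (-5) * 8 * (-5) = -6000
Step 2: log|f(0)| = log|5| + log|-3| + log|-2| + log|5| + log|-8| + log|5| = 8.6995
Step 3: Zeros inside |z| < 7: 5, -3, -2, 5, 5
Step 4: Jensen sum = log(7/5) + log(7/3) + log(7/2) + log(7/5) + log(7/5) = 3.1095
Step 5: n(R) = number of terms in the Jensen sum = count of zeros inside |z| < 7 = 5

5


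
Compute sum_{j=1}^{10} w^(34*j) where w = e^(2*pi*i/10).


Step 1: The sum sum_{j=1}^{n} w^(k*j) equals n if n | k, else 0.
Step 2: Here n = 10, k = 34
Step 3: Does n divide k? 10 | 34 -> False
Step 4: Sum = 0

0


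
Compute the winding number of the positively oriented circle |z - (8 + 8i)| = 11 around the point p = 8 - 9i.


Step 1: Center c = (8, 8), radius = 11
Step 2: |p - c|^2 = 0^2 + (-17)^2 = 289
Step 3: r^2 = 121
Step 4: |p-c| > r so winding number = 0

0


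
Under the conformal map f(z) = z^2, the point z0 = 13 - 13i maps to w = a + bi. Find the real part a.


Step 1: z0 = 13 - 13i
Step 2: z0^2 = 13^2 - (-13)^2 - 338i
Step 3: real part = 169 - 169 = 0

0


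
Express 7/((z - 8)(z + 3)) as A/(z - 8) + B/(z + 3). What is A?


Step 1: Multiply both sides by (z - 8) and set z = 8
Step 2: A = 7 / (8 + 3)
Step 3: A = 7 / 11
Step 4: A = 7/11

7/11


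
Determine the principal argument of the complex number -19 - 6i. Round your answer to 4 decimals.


Step 1: z = -19 - 6i
Step 2: arg(z) = atan2(-6, -19)
Step 3: arg(z) = -2.8357

-2.8357


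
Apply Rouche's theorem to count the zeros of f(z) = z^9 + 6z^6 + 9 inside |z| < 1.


Step 1: On |z| = 1 the three terms have sizes |z^9| = 1^9 = 1, |6z^6| = 6*1^6 = 6, |9| = 9
Step 2: The dominant term is g(z) = 9; let h(z) = z^9 + 6z^6 so f = g + h
Step 3: On |z| = 1: |g| = 9 and |h| <= 1 + 6 = 7
Step 4: Since 9 > 7, |h| < |g| on |z| = 1, so by Rouche f has the same number of zeros as g inside |z| < 1
Step 5: g(z) = 9 is a nonzero constant with no zeros inside |z| < 1. Answer = 0

0


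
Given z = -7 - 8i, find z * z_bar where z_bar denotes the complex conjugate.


Step 1: conj(z) = -7 + 8i
Step 2: z * conj(z) = (-7)^2 + (-8)^2
Step 3: = 49 + 64 = 113

113


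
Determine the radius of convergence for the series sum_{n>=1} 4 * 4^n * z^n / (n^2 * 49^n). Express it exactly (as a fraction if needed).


Step 1: General term a_n = 4 * 4^n / (n^2 * 49^n)
Step 2: By the root test, |a_n|^(1/n) = 4^(1/n) * 4 / (n^(2/n) * 49) -> 4/49 as n -> infinity (since 4^(1/n) -> 1 and n^(2/n) -> 1)
Step 3: R = 1/lim|a_n|^(1/n) = 49/4

49/4
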